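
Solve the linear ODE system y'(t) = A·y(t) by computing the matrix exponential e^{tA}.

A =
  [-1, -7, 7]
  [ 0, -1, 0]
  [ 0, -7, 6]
e^{tA} =
  [exp(-t), -exp(6*t) + exp(-t), exp(6*t) - exp(-t)]
  [0, exp(-t), 0]
  [0, -exp(6*t) + exp(-t), exp(6*t)]

Strategy: write A = P · J · P⁻¹ where J is a Jordan canonical form, so e^{tA} = P · e^{tJ} · P⁻¹, and e^{tJ} can be computed block-by-block.

A has Jordan form
J =
  [-1,  0, 0]
  [ 0, -1, 0]
  [ 0,  0, 6]
(up to reordering of blocks).

Per-block formulas:
  For a 1×1 block at λ = -1: exp(t · [-1]) = [e^(-1t)].
  For a 1×1 block at λ = 6: exp(t · [6]) = [e^(6t)].

After assembling e^{tJ} and conjugating by P, we get:

e^{tA} =
  [exp(-t), -exp(6*t) + exp(-t), exp(6*t) - exp(-t)]
  [0, exp(-t), 0]
  [0, -exp(6*t) + exp(-t), exp(6*t)]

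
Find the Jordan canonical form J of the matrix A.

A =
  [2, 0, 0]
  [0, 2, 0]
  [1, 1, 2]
J_2(2) ⊕ J_1(2)

The characteristic polynomial is
  det(x·I − A) = x^3 - 6*x^2 + 12*x - 8 = (x - 2)^3

Eigenvalues and multiplicities (the geometric multiplicity of λ is n − rank(A − λI), which equals the number of Jordan blocks for λ):
  λ = 2: algebraic multiplicity = 3, geometric multiplicity = 2

Determining the block sizes for each eigenvalue:
  λ = 2: 2 blocks summing to 3 forces exactly one block of size 2 and the rest size 1 → block sizes [2, 1]

Assembling the blocks gives a Jordan form
J =
  [2, 1, 0]
  [0, 2, 0]
  [0, 0, 2]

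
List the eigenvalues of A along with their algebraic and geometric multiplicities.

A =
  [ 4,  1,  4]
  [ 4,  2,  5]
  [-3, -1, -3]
λ = 1: alg = 3, geom = 1

Step 1 — factor the characteristic polynomial to read off the algebraic multiplicities:
  χ_A(x) = (x - 1)^3

Step 2 — compute geometric multiplicities via the rank-nullity identity g(λ) = n − rank(A − λI):
  rank(A − (1)·I) = 2, so dim ker(A − (1)·I) = n − 2 = 1

Summary:
  λ = 1: algebraic multiplicity = 3, geometric multiplicity = 1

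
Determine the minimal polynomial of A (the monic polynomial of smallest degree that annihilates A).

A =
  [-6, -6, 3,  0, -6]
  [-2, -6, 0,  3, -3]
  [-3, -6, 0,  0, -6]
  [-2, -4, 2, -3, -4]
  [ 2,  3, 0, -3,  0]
x^2 + 6*x + 9

The characteristic polynomial is χ_A(x) = (x + 3)^5, so the eigenvalues are known. The minimal polynomial is
  m_A(x) = Π_λ (x − λ)^{k_λ}
where k_λ is the size of the *largest* Jordan block for λ (equivalently, the smallest k with (A − λI)^k v = 0 for every generalised eigenvector v of λ).

  λ = -3: largest Jordan block has size 2, contributing (x + 3)^2

So m_A(x) = (x + 3)^2 = x^2 + 6*x + 9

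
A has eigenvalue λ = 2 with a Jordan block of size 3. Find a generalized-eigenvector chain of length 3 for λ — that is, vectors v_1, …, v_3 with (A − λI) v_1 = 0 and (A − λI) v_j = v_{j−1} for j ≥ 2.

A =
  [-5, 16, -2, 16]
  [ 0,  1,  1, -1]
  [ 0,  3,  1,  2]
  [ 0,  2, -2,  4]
A Jordan chain for λ = 2 of length 3:
v_1 = (-4, 2, -2, -4)ᵀ
v_2 = (2, -1, 3, 2)ᵀ
v_3 = (2, 1, 0, 0)ᵀ

Let N = A − (2)·I. We want v_3 with N^3 v_3 = 0 but N^2 v_3 ≠ 0; then v_{j-1} := N · v_j for j = 3, …, 2.

Pick v_3 = (2, 1, 0, 0)ᵀ.
Then v_2 = N · v_3 = (2, -1, 3, 2)ᵀ.
Then v_1 = N · v_2 = (-4, 2, -2, -4)ᵀ.

Sanity check: (A − (2)·I) v_1 = (0, 0, 0, 0)ᵀ = 0. ✓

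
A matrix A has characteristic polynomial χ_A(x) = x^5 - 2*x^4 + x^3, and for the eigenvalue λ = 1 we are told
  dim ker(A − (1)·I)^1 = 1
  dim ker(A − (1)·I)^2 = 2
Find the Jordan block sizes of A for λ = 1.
Block sizes for λ = 1: [2]

From the dimensions of kernels of powers, the number of Jordan blocks of size at least j is d_j − d_{j−1} where d_j = dim ker(N^j) (with d_0 = 0). Computing the differences gives [1, 1].
The number of blocks of size exactly k is (#blocks of size ≥ k) − (#blocks of size ≥ k + 1), so the partition is: 1 block(s) of size 2.
In nonincreasing order the block sizes are [2].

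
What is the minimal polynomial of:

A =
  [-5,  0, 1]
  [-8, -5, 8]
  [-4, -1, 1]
x^3 + 9*x^2 + 27*x + 27

The characteristic polynomial is χ_A(x) = (x + 3)^3, so the eigenvalues are known. The minimal polynomial is
  m_A(x) = Π_λ (x − λ)^{k_λ}
where k_λ is the size of the *largest* Jordan block for λ (equivalently, the smallest k with (A − λI)^k v = 0 for every generalised eigenvector v of λ).

  λ = -3: largest Jordan block has size 3, contributing (x + 3)^3

So m_A(x) = (x + 3)^3 = x^3 + 9*x^2 + 27*x + 27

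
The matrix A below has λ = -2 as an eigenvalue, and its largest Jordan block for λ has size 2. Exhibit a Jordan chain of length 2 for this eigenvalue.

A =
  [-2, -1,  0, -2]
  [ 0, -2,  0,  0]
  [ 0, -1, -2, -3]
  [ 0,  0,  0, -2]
A Jordan chain for λ = -2 of length 2:
v_1 = (-1, 0, -1, 0)ᵀ
v_2 = (0, 1, 0, 0)ᵀ

Let N = A − (-2)·I. We want v_2 with N^2 v_2 = 0 but N^1 v_2 ≠ 0; then v_{j-1} := N · v_j for j = 2, …, 2.

Pick v_2 = (0, 1, 0, 0)ᵀ.
Then v_1 = N · v_2 = (-1, 0, -1, 0)ᵀ.

Sanity check: (A − (-2)·I) v_1 = (0, 0, 0, 0)ᵀ = 0. ✓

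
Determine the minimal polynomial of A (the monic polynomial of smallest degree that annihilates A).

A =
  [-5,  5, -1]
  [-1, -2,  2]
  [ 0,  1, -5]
x^3 + 12*x^2 + 48*x + 64

The characteristic polynomial is χ_A(x) = (x + 4)^3, so the eigenvalues are known. The minimal polynomial is
  m_A(x) = Π_λ (x − λ)^{k_λ}
where k_λ is the size of the *largest* Jordan block for λ (equivalently, the smallest k with (A − λI)^k v = 0 for every generalised eigenvector v of λ).

  λ = -4: largest Jordan block has size 3, contributing (x + 4)^3

So m_A(x) = (x + 4)^3 = x^3 + 12*x^2 + 48*x + 64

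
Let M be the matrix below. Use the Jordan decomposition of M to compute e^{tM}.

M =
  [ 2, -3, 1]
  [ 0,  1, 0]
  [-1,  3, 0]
e^{tM} =
  [t*exp(t) + exp(t), -3*t*exp(t), t*exp(t)]
  [0, exp(t), 0]
  [-t*exp(t), 3*t*exp(t), -t*exp(t) + exp(t)]

Strategy: write M = P · J · P⁻¹ where J is a Jordan canonical form, so e^{tM} = P · e^{tJ} · P⁻¹, and e^{tJ} can be computed block-by-block.

M has Jordan form
J =
  [1, 1, 0]
  [0, 1, 0]
  [0, 0, 1]
(up to reordering of blocks).

Per-block formulas:
  For a 2×2 Jordan block J_2(1): exp(t · J_2(1)) = e^(1t)·(I + t·N), where N is the 2×2 nilpotent shift.
  For a 1×1 block at λ = 1: exp(t · [1]) = [e^(1t)].

After assembling e^{tJ} and conjugating by P, we get:

e^{tM} =
  [t*exp(t) + exp(t), -3*t*exp(t), t*exp(t)]
  [0, exp(t), 0]
  [-t*exp(t), 3*t*exp(t), -t*exp(t) + exp(t)]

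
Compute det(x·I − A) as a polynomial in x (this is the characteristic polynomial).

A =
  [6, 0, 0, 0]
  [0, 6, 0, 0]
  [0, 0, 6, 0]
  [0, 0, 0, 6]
x^4 - 24*x^3 + 216*x^2 - 864*x + 1296

Expanding det(x·I − A) (e.g. by cofactor expansion or by noting that A is similar to its Jordan form J, which has the same characteristic polynomial as A) gives
  χ_A(x) = x^4 - 24*x^3 + 216*x^2 - 864*x + 1296
which factors as (x - 6)^4. The eigenvalues (with algebraic multiplicities) are λ = 6 with multiplicity 4.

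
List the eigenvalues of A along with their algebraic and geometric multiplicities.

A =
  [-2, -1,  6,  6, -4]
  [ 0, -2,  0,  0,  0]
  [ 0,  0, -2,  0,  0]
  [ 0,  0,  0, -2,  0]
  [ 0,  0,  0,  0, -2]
λ = -2: alg = 5, geom = 4

Step 1 — factor the characteristic polynomial to read off the algebraic multiplicities:
  χ_A(x) = (x + 2)^5

Step 2 — compute geometric multiplicities via the rank-nullity identity g(λ) = n − rank(A − λI):
  rank(A − (-2)·I) = 1, so dim ker(A − (-2)·I) = n − 1 = 4

Summary:
  λ = -2: algebraic multiplicity = 5, geometric multiplicity = 4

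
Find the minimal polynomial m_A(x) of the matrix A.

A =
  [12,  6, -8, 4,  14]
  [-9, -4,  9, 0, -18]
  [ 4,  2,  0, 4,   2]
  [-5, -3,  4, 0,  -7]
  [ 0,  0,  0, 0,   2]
x^3 - 6*x^2 + 12*x - 8

The characteristic polynomial is χ_A(x) = (x - 2)^5, so the eigenvalues are known. The minimal polynomial is
  m_A(x) = Π_λ (x − λ)^{k_λ}
where k_λ is the size of the *largest* Jordan block for λ (equivalently, the smallest k with (A − λI)^k v = 0 for every generalised eigenvector v of λ).

  λ = 2: largest Jordan block has size 3, contributing (x − 2)^3

So m_A(x) = (x - 2)^3 = x^3 - 6*x^2 + 12*x - 8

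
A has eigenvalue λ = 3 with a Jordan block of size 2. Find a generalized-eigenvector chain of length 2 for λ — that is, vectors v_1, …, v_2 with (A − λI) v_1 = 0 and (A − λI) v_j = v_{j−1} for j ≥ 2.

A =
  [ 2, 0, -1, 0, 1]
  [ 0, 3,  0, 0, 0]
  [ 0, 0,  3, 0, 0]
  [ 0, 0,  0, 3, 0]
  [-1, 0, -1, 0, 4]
A Jordan chain for λ = 3 of length 2:
v_1 = (-1, 0, 0, 0, -1)ᵀ
v_2 = (1, 0, 0, 0, 0)ᵀ

Let N = A − (3)·I. We want v_2 with N^2 v_2 = 0 but N^1 v_2 ≠ 0; then v_{j-1} := N · v_j for j = 2, …, 2.

Pick v_2 = (1, 0, 0, 0, 0)ᵀ.
Then v_1 = N · v_2 = (-1, 0, 0, 0, -1)ᵀ.

Sanity check: (A − (3)·I) v_1 = (0, 0, 0, 0, 0)ᵀ = 0. ✓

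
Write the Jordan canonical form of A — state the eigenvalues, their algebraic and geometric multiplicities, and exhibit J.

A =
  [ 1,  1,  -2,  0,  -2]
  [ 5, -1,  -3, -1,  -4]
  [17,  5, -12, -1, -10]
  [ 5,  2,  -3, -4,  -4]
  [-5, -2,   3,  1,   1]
J_3(-3) ⊕ J_1(-3) ⊕ J_1(-3)

The characteristic polynomial is
  det(x·I − A) = x^5 + 15*x^4 + 90*x^3 + 270*x^2 + 405*x + 243 = (x + 3)^5

Eigenvalues and multiplicities (the geometric multiplicity of λ is n − rank(A − λI), which equals the number of Jordan blocks for λ):
  λ = -3: algebraic multiplicity = 5, geometric multiplicity = 3

Determining the block sizes for each eigenvalue:
  λ = -3: with am = 5 and gm = 3, the partition is not yet determined (e.g. several partitions of 5 into 3 parts exist). Let N = A − (-3)·I. Computing rank(N^1) = 2, rank(N^2) = 1, rank(N^3) = 0; the number of blocks of size ≥ j is rank(N^{j−1}) − rank(N^j), giving [3, 1, 1]. So we have 1 block(s) of size 3, 2 block(s) of size 1 → block sizes [3, 1, 1]

Assembling the blocks gives a Jordan form
J =
  [-3,  1,  0,  0,  0]
  [ 0, -3,  1,  0,  0]
  [ 0,  0, -3,  0,  0]
  [ 0,  0,  0, -3,  0]
  [ 0,  0,  0,  0, -3]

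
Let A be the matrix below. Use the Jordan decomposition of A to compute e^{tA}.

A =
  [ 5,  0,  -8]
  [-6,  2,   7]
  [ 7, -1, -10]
e^{tA} =
  [-10*t^2*exp(-t) + 6*t*exp(-t) + exp(-t), 4*t^2*exp(-t), 12*t^2*exp(-t) - 8*t*exp(-t)]
  [-5*t^2*exp(-t)/2 - 6*t*exp(-t), t^2*exp(-t) + 3*t*exp(-t) + exp(-t), 3*t^2*exp(-t) + 7*t*exp(-t)]
  [-15*t^2*exp(-t)/2 + 7*t*exp(-t), 3*t^2*exp(-t) - t*exp(-t), 9*t^2*exp(-t) - 9*t*exp(-t) + exp(-t)]

Strategy: write A = P · J · P⁻¹ where J is a Jordan canonical form, so e^{tA} = P · e^{tJ} · P⁻¹, and e^{tJ} can be computed block-by-block.

A has Jordan form
J =
  [-1,  1,  0]
  [ 0, -1,  1]
  [ 0,  0, -1]
(up to reordering of blocks).

Per-block formulas:
  For a 3×3 Jordan block J_3(-1): exp(t · J_3(-1)) = e^(-1t)·(I + t·N + (t^2/2)·N^2), where N is the 3×3 nilpotent shift.

After assembling e^{tJ} and conjugating by P, we get:

e^{tA} =
  [-10*t^2*exp(-t) + 6*t*exp(-t) + exp(-t), 4*t^2*exp(-t), 12*t^2*exp(-t) - 8*t*exp(-t)]
  [-5*t^2*exp(-t)/2 - 6*t*exp(-t), t^2*exp(-t) + 3*t*exp(-t) + exp(-t), 3*t^2*exp(-t) + 7*t*exp(-t)]
  [-15*t^2*exp(-t)/2 + 7*t*exp(-t), 3*t^2*exp(-t) - t*exp(-t), 9*t^2*exp(-t) - 9*t*exp(-t) + exp(-t)]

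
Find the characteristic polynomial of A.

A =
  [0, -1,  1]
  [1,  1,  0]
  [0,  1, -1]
x^3

Expanding det(x·I − A) (e.g. by cofactor expansion or by noting that A is similar to its Jordan form J, which has the same characteristic polynomial as A) gives
  χ_A(x) = x^3
which factors as x^3. The eigenvalues (with algebraic multiplicities) are λ = 0 with multiplicity 3.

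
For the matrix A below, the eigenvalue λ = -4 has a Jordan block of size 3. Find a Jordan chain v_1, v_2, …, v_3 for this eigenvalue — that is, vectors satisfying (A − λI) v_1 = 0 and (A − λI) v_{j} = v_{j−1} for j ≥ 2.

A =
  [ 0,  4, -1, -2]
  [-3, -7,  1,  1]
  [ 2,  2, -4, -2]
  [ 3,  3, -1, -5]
A Jordan chain for λ = -4 of length 3:
v_1 = (-4, 2, -4, -2)ᵀ
v_2 = (4, -3, 2, 3)ᵀ
v_3 = (1, 0, 0, 0)ᵀ

Let N = A − (-4)·I. We want v_3 with N^3 v_3 = 0 but N^2 v_3 ≠ 0; then v_{j-1} := N · v_j for j = 3, …, 2.

Pick v_3 = (1, 0, 0, 0)ᵀ.
Then v_2 = N · v_3 = (4, -3, 2, 3)ᵀ.
Then v_1 = N · v_2 = (-4, 2, -4, -2)ᵀ.

Sanity check: (A − (-4)·I) v_1 = (0, 0, 0, 0)ᵀ = 0. ✓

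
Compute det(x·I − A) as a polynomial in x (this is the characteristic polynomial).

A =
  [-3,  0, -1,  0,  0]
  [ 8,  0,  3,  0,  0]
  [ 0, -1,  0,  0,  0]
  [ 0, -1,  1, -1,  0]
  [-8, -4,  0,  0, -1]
x^5 + 5*x^4 + 10*x^3 + 10*x^2 + 5*x + 1

Expanding det(x·I − A) (e.g. by cofactor expansion or by noting that A is similar to its Jordan form J, which has the same characteristic polynomial as A) gives
  χ_A(x) = x^5 + 5*x^4 + 10*x^3 + 10*x^2 + 5*x + 1
which factors as (x + 1)^5. The eigenvalues (with algebraic multiplicities) are λ = -1 with multiplicity 5.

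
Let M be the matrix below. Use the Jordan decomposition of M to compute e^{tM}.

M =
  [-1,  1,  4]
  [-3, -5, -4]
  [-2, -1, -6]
e^{tM} =
  [-t^2*exp(-4*t) + 3*t*exp(-4*t) + exp(-4*t), -t^2*exp(-4*t) + t*exp(-4*t), 4*t*exp(-4*t)]
  [t^2*exp(-4*t) - 3*t*exp(-4*t), t^2*exp(-4*t) - t*exp(-4*t) + exp(-4*t), -4*t*exp(-4*t)]
  [t^2*exp(-4*t)/2 - 2*t*exp(-4*t), t^2*exp(-4*t)/2 - t*exp(-4*t), -2*t*exp(-4*t) + exp(-4*t)]

Strategy: write M = P · J · P⁻¹ where J is a Jordan canonical form, so e^{tM} = P · e^{tJ} · P⁻¹, and e^{tJ} can be computed block-by-block.

M has Jordan form
J =
  [-4,  1,  0]
  [ 0, -4,  1]
  [ 0,  0, -4]
(up to reordering of blocks).

Per-block formulas:
  For a 3×3 Jordan block J_3(-4): exp(t · J_3(-4)) = e^(-4t)·(I + t·N + (t^2/2)·N^2), where N is the 3×3 nilpotent shift.

After assembling e^{tJ} and conjugating by P, we get:

e^{tM} =
  [-t^2*exp(-4*t) + 3*t*exp(-4*t) + exp(-4*t), -t^2*exp(-4*t) + t*exp(-4*t), 4*t*exp(-4*t)]
  [t^2*exp(-4*t) - 3*t*exp(-4*t), t^2*exp(-4*t) - t*exp(-4*t) + exp(-4*t), -4*t*exp(-4*t)]
  [t^2*exp(-4*t)/2 - 2*t*exp(-4*t), t^2*exp(-4*t)/2 - t*exp(-4*t), -2*t*exp(-4*t) + exp(-4*t)]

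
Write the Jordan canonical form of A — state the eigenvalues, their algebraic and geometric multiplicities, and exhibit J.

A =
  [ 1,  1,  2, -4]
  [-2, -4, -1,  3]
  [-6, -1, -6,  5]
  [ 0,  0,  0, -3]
J_3(-3) ⊕ J_1(-3)

The characteristic polynomial is
  det(x·I − A) = x^4 + 12*x^3 + 54*x^2 + 108*x + 81 = (x + 3)^4

Eigenvalues and multiplicities (the geometric multiplicity of λ is n − rank(A − λI), which equals the number of Jordan blocks for λ):
  λ = -3: algebraic multiplicity = 4, geometric multiplicity = 2

Determining the block sizes for each eigenvalue:
  λ = -3: with am = 4 and gm = 2, the partition is not yet determined (e.g. several partitions of 4 into 2 parts exist). Let N = A − (-3)·I. Computing rank(N^1) = 2, rank(N^2) = 1, rank(N^3) = 0; the number of blocks of size ≥ j is rank(N^{j−1}) − rank(N^j), giving [2, 1, 1]. So we have 1 block(s) of size 3, 1 block(s) of size 1 → block sizes [3, 1]

Assembling the blocks gives a Jordan form
J =
  [-3,  1,  0,  0]
  [ 0, -3,  1,  0]
  [ 0,  0, -3,  0]
  [ 0,  0,  0, -3]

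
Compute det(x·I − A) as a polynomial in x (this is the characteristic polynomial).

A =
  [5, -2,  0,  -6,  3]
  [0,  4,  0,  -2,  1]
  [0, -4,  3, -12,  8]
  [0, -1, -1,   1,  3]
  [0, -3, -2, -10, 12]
x^5 - 25*x^4 + 250*x^3 - 1250*x^2 + 3125*x - 3125

Expanding det(x·I − A) (e.g. by cofactor expansion or by noting that A is similar to its Jordan form J, which has the same characteristic polynomial as A) gives
  χ_A(x) = x^5 - 25*x^4 + 250*x^3 - 1250*x^2 + 3125*x - 3125
which factors as (x - 5)^5. The eigenvalues (with algebraic multiplicities) are λ = 5 with multiplicity 5.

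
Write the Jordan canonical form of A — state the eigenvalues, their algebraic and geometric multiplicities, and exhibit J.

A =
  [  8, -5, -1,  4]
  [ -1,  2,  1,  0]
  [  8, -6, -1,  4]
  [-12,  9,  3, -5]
J_3(1) ⊕ J_1(1)

The characteristic polynomial is
  det(x·I − A) = x^4 - 4*x^3 + 6*x^2 - 4*x + 1 = (x - 1)^4

Eigenvalues and multiplicities (the geometric multiplicity of λ is n − rank(A − λI), which equals the number of Jordan blocks for λ):
  λ = 1: algebraic multiplicity = 4, geometric multiplicity = 2

Determining the block sizes for each eigenvalue:
  λ = 1: with am = 4 and gm = 2, the partition is not yet determined (e.g. several partitions of 4 into 2 parts exist). Let N = A − (1)·I. Computing rank(N^1) = 2, rank(N^2) = 1, rank(N^3) = 0; the number of blocks of size ≥ j is rank(N^{j−1}) − rank(N^j), giving [2, 1, 1]. So we have 1 block(s) of size 3, 1 block(s) of size 1 → block sizes [3, 1]

Assembling the blocks gives a Jordan form
J =
  [1, 1, 0, 0]
  [0, 1, 1, 0]
  [0, 0, 1, 0]
  [0, 0, 0, 1]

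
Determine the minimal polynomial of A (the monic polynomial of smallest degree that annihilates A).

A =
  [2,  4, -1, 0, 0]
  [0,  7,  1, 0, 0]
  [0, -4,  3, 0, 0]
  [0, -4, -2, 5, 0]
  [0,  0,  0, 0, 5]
x^3 - 12*x^2 + 45*x - 50

The characteristic polynomial is χ_A(x) = (x - 5)^4*(x - 2), so the eigenvalues are known. The minimal polynomial is
  m_A(x) = Π_λ (x − λ)^{k_λ}
where k_λ is the size of the *largest* Jordan block for λ (equivalently, the smallest k with (A − λI)^k v = 0 for every generalised eigenvector v of λ).

  λ = 2: largest Jordan block has size 1, contributing (x − 2)
  λ = 5: largest Jordan block has size 2, contributing (x − 5)^2

So m_A(x) = (x - 5)^2*(x - 2) = x^3 - 12*x^2 + 45*x - 50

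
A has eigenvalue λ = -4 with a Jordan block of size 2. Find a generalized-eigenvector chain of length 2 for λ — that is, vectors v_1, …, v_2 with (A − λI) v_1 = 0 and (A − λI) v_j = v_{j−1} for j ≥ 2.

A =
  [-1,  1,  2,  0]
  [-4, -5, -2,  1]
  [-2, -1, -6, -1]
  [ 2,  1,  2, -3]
A Jordan chain for λ = -4 of length 2:
v_1 = (1, -1, -1, 1)ᵀ
v_2 = (0, 1, 0, 0)ᵀ

Let N = A − (-4)·I. We want v_2 with N^2 v_2 = 0 but N^1 v_2 ≠ 0; then v_{j-1} := N · v_j for j = 2, …, 2.

Pick v_2 = (0, 1, 0, 0)ᵀ.
Then v_1 = N · v_2 = (1, -1, -1, 1)ᵀ.

Sanity check: (A − (-4)·I) v_1 = (0, 0, 0, 0)ᵀ = 0. ✓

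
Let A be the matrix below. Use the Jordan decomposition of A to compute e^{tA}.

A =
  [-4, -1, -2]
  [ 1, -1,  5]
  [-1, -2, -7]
e^{tA} =
  [t^2*exp(-4*t)/2 + exp(-4*t), t^2*exp(-4*t)/2 - t*exp(-4*t), t^2*exp(-4*t)/2 - 2*t*exp(-4*t)]
  [-t^2*exp(-4*t) + t*exp(-4*t), -t^2*exp(-4*t) + 3*t*exp(-4*t) + exp(-4*t), -t^2*exp(-4*t) + 5*t*exp(-4*t)]
  [t^2*exp(-4*t)/2 - t*exp(-4*t), t^2*exp(-4*t)/2 - 2*t*exp(-4*t), t^2*exp(-4*t)/2 - 3*t*exp(-4*t) + exp(-4*t)]

Strategy: write A = P · J · P⁻¹ where J is a Jordan canonical form, so e^{tA} = P · e^{tJ} · P⁻¹, and e^{tJ} can be computed block-by-block.

A has Jordan form
J =
  [-4,  1,  0]
  [ 0, -4,  1]
  [ 0,  0, -4]
(up to reordering of blocks).

Per-block formulas:
  For a 3×3 Jordan block J_3(-4): exp(t · J_3(-4)) = e^(-4t)·(I + t·N + (t^2/2)·N^2), where N is the 3×3 nilpotent shift.

After assembling e^{tJ} and conjugating by P, we get:

e^{tA} =
  [t^2*exp(-4*t)/2 + exp(-4*t), t^2*exp(-4*t)/2 - t*exp(-4*t), t^2*exp(-4*t)/2 - 2*t*exp(-4*t)]
  [-t^2*exp(-4*t) + t*exp(-4*t), -t^2*exp(-4*t) + 3*t*exp(-4*t) + exp(-4*t), -t^2*exp(-4*t) + 5*t*exp(-4*t)]
  [t^2*exp(-4*t)/2 - t*exp(-4*t), t^2*exp(-4*t)/2 - 2*t*exp(-4*t), t^2*exp(-4*t)/2 - 3*t*exp(-4*t) + exp(-4*t)]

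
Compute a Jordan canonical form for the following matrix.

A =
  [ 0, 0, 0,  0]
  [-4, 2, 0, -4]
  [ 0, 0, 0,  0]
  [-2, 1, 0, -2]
J_2(0) ⊕ J_1(0) ⊕ J_1(0)

The characteristic polynomial is
  det(x·I − A) = x^4

Eigenvalues and multiplicities (the geometric multiplicity of λ is n − rank(A − λI), which equals the number of Jordan blocks for λ):
  λ = 0: algebraic multiplicity = 4, geometric multiplicity = 3

Determining the block sizes for each eigenvalue:
  λ = 0: 3 blocks summing to 4 forces exactly one block of size 2 and the rest size 1 → block sizes [2, 1, 1]

Assembling the blocks gives a Jordan form
J =
  [0, 1, 0, 0]
  [0, 0, 0, 0]
  [0, 0, 0, 0]
  [0, 0, 0, 0]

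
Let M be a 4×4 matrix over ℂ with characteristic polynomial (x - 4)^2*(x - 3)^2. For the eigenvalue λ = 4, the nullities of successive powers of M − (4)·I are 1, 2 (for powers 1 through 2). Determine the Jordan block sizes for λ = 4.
Block sizes for λ = 4: [2]

From the dimensions of kernels of powers, the number of Jordan blocks of size at least j is d_j − d_{j−1} where d_j = dim ker(N^j) (with d_0 = 0). Computing the differences gives [1, 1].
The number of blocks of size exactly k is (#blocks of size ≥ k) − (#blocks of size ≥ k + 1), so the partition is: 1 block(s) of size 2.
In nonincreasing order the block sizes are [2].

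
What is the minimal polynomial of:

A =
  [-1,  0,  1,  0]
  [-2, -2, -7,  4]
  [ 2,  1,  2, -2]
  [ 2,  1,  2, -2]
x^4 + 3*x^3 + 3*x^2 + x

The characteristic polynomial is χ_A(x) = x*(x + 1)^3, so the eigenvalues are known. The minimal polynomial is
  m_A(x) = Π_λ (x − λ)^{k_λ}
where k_λ is the size of the *largest* Jordan block for λ (equivalently, the smallest k with (A − λI)^k v = 0 for every generalised eigenvector v of λ).

  λ = -1: largest Jordan block has size 3, contributing (x + 1)^3
  λ = 0: largest Jordan block has size 1, contributing (x − 0)

So m_A(x) = x*(x + 1)^3 = x^4 + 3*x^3 + 3*x^2 + x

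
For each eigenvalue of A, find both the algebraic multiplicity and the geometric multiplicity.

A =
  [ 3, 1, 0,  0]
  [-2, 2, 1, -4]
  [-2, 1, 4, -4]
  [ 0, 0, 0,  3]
λ = 3: alg = 4, geom = 2

Step 1 — factor the characteristic polynomial to read off the algebraic multiplicities:
  χ_A(x) = (x - 3)^4

Step 2 — compute geometric multiplicities via the rank-nullity identity g(λ) = n − rank(A − λI):
  rank(A − (3)·I) = 2, so dim ker(A − (3)·I) = n − 2 = 2

Summary:
  λ = 3: algebraic multiplicity = 4, geometric multiplicity = 2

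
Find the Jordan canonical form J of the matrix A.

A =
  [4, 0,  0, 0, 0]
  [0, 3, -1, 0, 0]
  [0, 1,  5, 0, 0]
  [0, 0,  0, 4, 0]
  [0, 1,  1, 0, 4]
J_2(4) ⊕ J_1(4) ⊕ J_1(4) ⊕ J_1(4)

The characteristic polynomial is
  det(x·I − A) = x^5 - 20*x^4 + 160*x^3 - 640*x^2 + 1280*x - 1024 = (x - 4)^5

Eigenvalues and multiplicities (the geometric multiplicity of λ is n − rank(A − λI), which equals the number of Jordan blocks for λ):
  λ = 4: algebraic multiplicity = 5, geometric multiplicity = 4

Determining the block sizes for each eigenvalue:
  λ = 4: 4 blocks summing to 5 forces exactly one block of size 2 and the rest size 1 → block sizes [2, 1, 1, 1]

Assembling the blocks gives a Jordan form
J =
  [4, 1, 0, 0, 0]
  [0, 4, 0, 0, 0]
  [0, 0, 4, 0, 0]
  [0, 0, 0, 4, 0]
  [0, 0, 0, 0, 4]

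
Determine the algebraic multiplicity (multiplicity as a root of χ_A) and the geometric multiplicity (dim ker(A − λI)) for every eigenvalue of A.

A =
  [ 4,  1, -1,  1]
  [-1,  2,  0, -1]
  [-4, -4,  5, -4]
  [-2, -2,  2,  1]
λ = 3: alg = 4, geom = 2

Step 1 — factor the characteristic polynomial to read off the algebraic multiplicities:
  χ_A(x) = (x - 3)^4

Step 2 — compute geometric multiplicities via the rank-nullity identity g(λ) = n − rank(A − λI):
  rank(A − (3)·I) = 2, so dim ker(A − (3)·I) = n − 2 = 2

Summary:
  λ = 3: algebraic multiplicity = 4, geometric multiplicity = 2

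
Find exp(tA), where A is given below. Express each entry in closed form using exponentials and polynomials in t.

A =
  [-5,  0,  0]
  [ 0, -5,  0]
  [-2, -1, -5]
e^{tA} =
  [exp(-5*t), 0, 0]
  [0, exp(-5*t), 0]
  [-2*t*exp(-5*t), -t*exp(-5*t), exp(-5*t)]

Strategy: write A = P · J · P⁻¹ where J is a Jordan canonical form, so e^{tA} = P · e^{tJ} · P⁻¹, and e^{tJ} can be computed block-by-block.

A has Jordan form
J =
  [-5,  1,  0]
  [ 0, -5,  0]
  [ 0,  0, -5]
(up to reordering of blocks).

Per-block formulas:
  For a 1×1 block at λ = -5: exp(t · [-5]) = [e^(-5t)].
  For a 2×2 Jordan block J_2(-5): exp(t · J_2(-5)) = e^(-5t)·(I + t·N), where N is the 2×2 nilpotent shift.

After assembling e^{tJ} and conjugating by P, we get:

e^{tA} =
  [exp(-5*t), 0, 0]
  [0, exp(-5*t), 0]
  [-2*t*exp(-5*t), -t*exp(-5*t), exp(-5*t)]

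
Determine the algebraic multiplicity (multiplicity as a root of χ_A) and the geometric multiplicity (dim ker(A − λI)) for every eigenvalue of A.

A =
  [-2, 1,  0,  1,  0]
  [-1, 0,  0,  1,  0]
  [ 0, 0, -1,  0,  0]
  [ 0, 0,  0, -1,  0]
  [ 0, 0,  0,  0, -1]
λ = -1: alg = 5, geom = 4

Step 1 — factor the characteristic polynomial to read off the algebraic multiplicities:
  χ_A(x) = (x + 1)^5

Step 2 — compute geometric multiplicities via the rank-nullity identity g(λ) = n − rank(A − λI):
  rank(A − (-1)·I) = 1, so dim ker(A − (-1)·I) = n − 1 = 4

Summary:
  λ = -1: algebraic multiplicity = 5, geometric multiplicity = 4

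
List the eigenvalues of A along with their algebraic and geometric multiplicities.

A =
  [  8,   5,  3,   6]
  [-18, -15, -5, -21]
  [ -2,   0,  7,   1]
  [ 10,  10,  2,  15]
λ = 0: alg = 1, geom = 1; λ = 5: alg = 3, geom = 1

Step 1 — factor the characteristic polynomial to read off the algebraic multiplicities:
  χ_A(x) = x*(x - 5)^3

Step 2 — compute geometric multiplicities via the rank-nullity identity g(λ) = n − rank(A − λI):
  rank(A − (0)·I) = 3, so dim ker(A − (0)·I) = n − 3 = 1
  rank(A − (5)·I) = 3, so dim ker(A − (5)·I) = n − 3 = 1

Summary:
  λ = 0: algebraic multiplicity = 1, geometric multiplicity = 1
  λ = 5: algebraic multiplicity = 3, geometric multiplicity = 1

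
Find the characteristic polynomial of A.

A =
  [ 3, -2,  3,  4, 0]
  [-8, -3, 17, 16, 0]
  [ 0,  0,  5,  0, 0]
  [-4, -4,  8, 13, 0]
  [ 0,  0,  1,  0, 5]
x^5 - 23*x^4 + 210*x^3 - 950*x^2 + 2125*x - 1875

Expanding det(x·I − A) (e.g. by cofactor expansion or by noting that A is similar to its Jordan form J, which has the same characteristic polynomial as A) gives
  χ_A(x) = x^5 - 23*x^4 + 210*x^3 - 950*x^2 + 2125*x - 1875
which factors as (x - 5)^4*(x - 3). The eigenvalues (with algebraic multiplicities) are λ = 3 with multiplicity 1, λ = 5 with multiplicity 4.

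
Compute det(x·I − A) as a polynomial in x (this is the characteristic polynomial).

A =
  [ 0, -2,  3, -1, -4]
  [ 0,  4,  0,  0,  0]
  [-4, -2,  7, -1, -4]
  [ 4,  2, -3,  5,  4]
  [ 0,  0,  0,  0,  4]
x^5 - 20*x^4 + 160*x^3 - 640*x^2 + 1280*x - 1024

Expanding det(x·I − A) (e.g. by cofactor expansion or by noting that A is similar to its Jordan form J, which has the same characteristic polynomial as A) gives
  χ_A(x) = x^5 - 20*x^4 + 160*x^3 - 640*x^2 + 1280*x - 1024
which factors as (x - 4)^5. The eigenvalues (with algebraic multiplicities) are λ = 4 with multiplicity 5.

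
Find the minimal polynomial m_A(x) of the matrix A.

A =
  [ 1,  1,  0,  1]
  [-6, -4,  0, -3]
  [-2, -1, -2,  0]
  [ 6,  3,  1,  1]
x^3 + 3*x^2 + 3*x + 1

The characteristic polynomial is χ_A(x) = (x + 1)^4, so the eigenvalues are known. The minimal polynomial is
  m_A(x) = Π_λ (x − λ)^{k_λ}
where k_λ is the size of the *largest* Jordan block for λ (equivalently, the smallest k with (A − λI)^k v = 0 for every generalised eigenvector v of λ).

  λ = -1: largest Jordan block has size 3, contributing (x + 1)^3

So m_A(x) = (x + 1)^3 = x^3 + 3*x^2 + 3*x + 1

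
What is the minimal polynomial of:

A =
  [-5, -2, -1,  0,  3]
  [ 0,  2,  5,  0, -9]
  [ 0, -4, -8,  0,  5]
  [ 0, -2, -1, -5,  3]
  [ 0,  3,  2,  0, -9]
x^3 + 15*x^2 + 75*x + 125

The characteristic polynomial is χ_A(x) = (x + 5)^5, so the eigenvalues are known. The minimal polynomial is
  m_A(x) = Π_λ (x − λ)^{k_λ}
where k_λ is the size of the *largest* Jordan block for λ (equivalently, the smallest k with (A − λI)^k v = 0 for every generalised eigenvector v of λ).

  λ = -5: largest Jordan block has size 3, contributing (x + 5)^3

So m_A(x) = (x + 5)^3 = x^3 + 15*x^2 + 75*x + 125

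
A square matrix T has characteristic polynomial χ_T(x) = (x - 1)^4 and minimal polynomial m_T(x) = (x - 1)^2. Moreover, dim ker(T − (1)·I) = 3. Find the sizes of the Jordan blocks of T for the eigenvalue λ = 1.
Block sizes for λ = 1: [2, 1, 1]

Step 1 — from the characteristic polynomial, algebraic multiplicity of λ = 1 is 4. From dim ker(T − (1)·I) = 3, there are exactly 3 Jordan blocks for λ = 1.
Step 2 — from the minimal polynomial, the factor (x − 1)^2 tells us the largest block for λ = 1 has size 2.
Step 3 — with total size 4, 3 blocks, and largest block 2, the block sizes (in nonincreasing order) are [2, 1, 1].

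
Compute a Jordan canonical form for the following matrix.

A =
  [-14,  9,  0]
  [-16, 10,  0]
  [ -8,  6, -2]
J_2(-2) ⊕ J_1(-2)

The characteristic polynomial is
  det(x·I − A) = x^3 + 6*x^2 + 12*x + 8 = (x + 2)^3

Eigenvalues and multiplicities (the geometric multiplicity of λ is n − rank(A − λI), which equals the number of Jordan blocks for λ):
  λ = -2: algebraic multiplicity = 3, geometric multiplicity = 2

Determining the block sizes for each eigenvalue:
  λ = -2: 2 blocks summing to 3 forces exactly one block of size 2 and the rest size 1 → block sizes [2, 1]

Assembling the blocks gives a Jordan form
J =
  [-2,  1,  0]
  [ 0, -2,  0]
  [ 0,  0, -2]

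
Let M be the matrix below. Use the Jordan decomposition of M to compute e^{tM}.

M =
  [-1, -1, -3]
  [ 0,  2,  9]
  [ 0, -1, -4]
e^{tM} =
  [exp(-t), -t*exp(-t), -3*t*exp(-t)]
  [0, 3*t*exp(-t) + exp(-t), 9*t*exp(-t)]
  [0, -t*exp(-t), -3*t*exp(-t) + exp(-t)]

Strategy: write M = P · J · P⁻¹ where J is a Jordan canonical form, so e^{tM} = P · e^{tJ} · P⁻¹, and e^{tJ} can be computed block-by-block.

M has Jordan form
J =
  [-1,  1,  0]
  [ 0, -1,  0]
  [ 0,  0, -1]
(up to reordering of blocks).

Per-block formulas:
  For a 1×1 block at λ = -1: exp(t · [-1]) = [e^(-1t)].
  For a 2×2 Jordan block J_2(-1): exp(t · J_2(-1)) = e^(-1t)·(I + t·N), where N is the 2×2 nilpotent shift.

After assembling e^{tJ} and conjugating by P, we get:

e^{tM} =
  [exp(-t), -t*exp(-t), -3*t*exp(-t)]
  [0, 3*t*exp(-t) + exp(-t), 9*t*exp(-t)]
  [0, -t*exp(-t), -3*t*exp(-t) + exp(-t)]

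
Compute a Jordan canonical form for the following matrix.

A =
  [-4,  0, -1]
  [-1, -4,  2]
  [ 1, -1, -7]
J_3(-5)

The characteristic polynomial is
  det(x·I − A) = x^3 + 15*x^2 + 75*x + 125 = (x + 5)^3

Eigenvalues and multiplicities (the geometric multiplicity of λ is n − rank(A − λI), which equals the number of Jordan blocks for λ):
  λ = -5: algebraic multiplicity = 3, geometric multiplicity = 1

Determining the block sizes for each eigenvalue:
  λ = -5: one block (gm = 1), so the single block has size am = 3 → block sizes [3]

Assembling the blocks gives a Jordan form
J =
  [-5,  1,  0]
  [ 0, -5,  1]
  [ 0,  0, -5]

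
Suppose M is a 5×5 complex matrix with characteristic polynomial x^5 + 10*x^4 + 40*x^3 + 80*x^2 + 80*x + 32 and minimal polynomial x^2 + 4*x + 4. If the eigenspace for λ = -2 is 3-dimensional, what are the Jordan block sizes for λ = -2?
Block sizes for λ = -2: [2, 2, 1]

Step 1 — from the characteristic polynomial, algebraic multiplicity of λ = -2 is 5. From dim ker(M − (-2)·I) = 3, there are exactly 3 Jordan blocks for λ = -2.
Step 2 — from the minimal polynomial, the factor (x + 2)^2 tells us the largest block for λ = -2 has size 2.
Step 3 — with total size 5, 3 blocks, and largest block 2, the block sizes (in nonincreasing order) are [2, 2, 1].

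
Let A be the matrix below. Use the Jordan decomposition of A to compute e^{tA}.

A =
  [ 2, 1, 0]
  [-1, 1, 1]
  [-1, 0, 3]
e^{tA} =
  [-t^2*exp(2*t)/2 + exp(2*t), -t^2*exp(2*t)/2 + t*exp(2*t), t^2*exp(2*t)/2]
  [-t*exp(2*t), -t*exp(2*t) + exp(2*t), t*exp(2*t)]
  [-t^2*exp(2*t)/2 - t*exp(2*t), -t^2*exp(2*t)/2, t^2*exp(2*t)/2 + t*exp(2*t) + exp(2*t)]

Strategy: write A = P · J · P⁻¹ where J is a Jordan canonical form, so e^{tA} = P · e^{tJ} · P⁻¹, and e^{tJ} can be computed block-by-block.

A has Jordan form
J =
  [2, 1, 0]
  [0, 2, 1]
  [0, 0, 2]
(up to reordering of blocks).

Per-block formulas:
  For a 3×3 Jordan block J_3(2): exp(t · J_3(2)) = e^(2t)·(I + t·N + (t^2/2)·N^2), where N is the 3×3 nilpotent shift.

After assembling e^{tJ} and conjugating by P, we get:

e^{tA} =
  [-t^2*exp(2*t)/2 + exp(2*t), -t^2*exp(2*t)/2 + t*exp(2*t), t^2*exp(2*t)/2]
  [-t*exp(2*t), -t*exp(2*t) + exp(2*t), t*exp(2*t)]
  [-t^2*exp(2*t)/2 - t*exp(2*t), -t^2*exp(2*t)/2, t^2*exp(2*t)/2 + t*exp(2*t) + exp(2*t)]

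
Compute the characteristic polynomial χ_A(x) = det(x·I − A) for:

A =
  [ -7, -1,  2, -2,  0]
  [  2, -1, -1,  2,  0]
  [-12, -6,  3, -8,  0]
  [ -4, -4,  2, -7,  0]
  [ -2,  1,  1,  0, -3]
x^5 + 15*x^4 + 90*x^3 + 270*x^2 + 405*x + 243

Expanding det(x·I − A) (e.g. by cofactor expansion or by noting that A is similar to its Jordan form J, which has the same characteristic polynomial as A) gives
  χ_A(x) = x^5 + 15*x^4 + 90*x^3 + 270*x^2 + 405*x + 243
which factors as (x + 3)^5. The eigenvalues (with algebraic multiplicities) are λ = -3 with multiplicity 5.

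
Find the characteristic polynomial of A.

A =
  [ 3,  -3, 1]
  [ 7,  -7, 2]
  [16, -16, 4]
x^3

Expanding det(x·I − A) (e.g. by cofactor expansion or by noting that A is similar to its Jordan form J, which has the same characteristic polynomial as A) gives
  χ_A(x) = x^3
which factors as x^3. The eigenvalues (with algebraic multiplicities) are λ = 0 with multiplicity 3.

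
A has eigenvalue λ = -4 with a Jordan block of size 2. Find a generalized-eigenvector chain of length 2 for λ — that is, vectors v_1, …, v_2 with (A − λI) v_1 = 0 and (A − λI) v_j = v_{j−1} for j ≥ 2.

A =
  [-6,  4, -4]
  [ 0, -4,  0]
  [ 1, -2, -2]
A Jordan chain for λ = -4 of length 2:
v_1 = (-2, 0, 1)ᵀ
v_2 = (1, 0, 0)ᵀ

Let N = A − (-4)·I. We want v_2 with N^2 v_2 = 0 but N^1 v_2 ≠ 0; then v_{j-1} := N · v_j for j = 2, …, 2.

Pick v_2 = (1, 0, 0)ᵀ.
Then v_1 = N · v_2 = (-2, 0, 1)ᵀ.

Sanity check: (A − (-4)·I) v_1 = (0, 0, 0)ᵀ = 0. ✓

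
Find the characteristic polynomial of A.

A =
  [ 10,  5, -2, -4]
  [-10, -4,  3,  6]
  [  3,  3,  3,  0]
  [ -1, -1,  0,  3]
x^4 - 12*x^3 + 54*x^2 - 108*x + 81

Expanding det(x·I − A) (e.g. by cofactor expansion or by noting that A is similar to its Jordan form J, which has the same characteristic polynomial as A) gives
  χ_A(x) = x^4 - 12*x^3 + 54*x^2 - 108*x + 81
which factors as (x - 3)^4. The eigenvalues (with algebraic multiplicities) are λ = 3 with multiplicity 4.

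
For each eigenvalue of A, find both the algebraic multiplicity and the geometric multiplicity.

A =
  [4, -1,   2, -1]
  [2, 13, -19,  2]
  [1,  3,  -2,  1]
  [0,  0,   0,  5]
λ = 5: alg = 4, geom = 2

Step 1 — factor the characteristic polynomial to read off the algebraic multiplicities:
  χ_A(x) = (x - 5)^4

Step 2 — compute geometric multiplicities via the rank-nullity identity g(λ) = n − rank(A − λI):
  rank(A − (5)·I) = 2, so dim ker(A − (5)·I) = n − 2 = 2

Summary:
  λ = 5: algebraic multiplicity = 4, geometric multiplicity = 2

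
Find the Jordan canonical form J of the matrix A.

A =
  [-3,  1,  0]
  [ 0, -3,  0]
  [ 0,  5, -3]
J_2(-3) ⊕ J_1(-3)

The characteristic polynomial is
  det(x·I − A) = x^3 + 9*x^2 + 27*x + 27 = (x + 3)^3

Eigenvalues and multiplicities (the geometric multiplicity of λ is n − rank(A − λI), which equals the number of Jordan blocks for λ):
  λ = -3: algebraic multiplicity = 3, geometric multiplicity = 2

Determining the block sizes for each eigenvalue:
  λ = -3: 2 blocks summing to 3 forces exactly one block of size 2 and the rest size 1 → block sizes [2, 1]

Assembling the blocks gives a Jordan form
J =
  [-3,  1,  0]
  [ 0, -3,  0]
  [ 0,  0, -3]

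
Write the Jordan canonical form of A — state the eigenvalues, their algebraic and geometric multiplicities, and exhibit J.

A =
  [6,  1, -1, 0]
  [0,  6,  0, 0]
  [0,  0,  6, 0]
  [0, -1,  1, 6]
J_2(6) ⊕ J_1(6) ⊕ J_1(6)

The characteristic polynomial is
  det(x·I − A) = x^4 - 24*x^3 + 216*x^2 - 864*x + 1296 = (x - 6)^4

Eigenvalues and multiplicities (the geometric multiplicity of λ is n − rank(A − λI), which equals the number of Jordan blocks for λ):
  λ = 6: algebraic multiplicity = 4, geometric multiplicity = 3

Determining the block sizes for each eigenvalue:
  λ = 6: 3 blocks summing to 4 forces exactly one block of size 2 and the rest size 1 → block sizes [2, 1, 1]

Assembling the blocks gives a Jordan form
J =
  [6, 1, 0, 0]
  [0, 6, 0, 0]
  [0, 0, 6, 0]
  [0, 0, 0, 6]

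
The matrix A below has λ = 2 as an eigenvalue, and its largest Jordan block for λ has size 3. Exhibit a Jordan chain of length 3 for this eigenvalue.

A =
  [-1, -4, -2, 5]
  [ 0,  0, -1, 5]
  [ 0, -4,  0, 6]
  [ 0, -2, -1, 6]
A Jordan chain for λ = 2 of length 3:
v_1 = (0, 2, -4, 0)ᵀ
v_2 = (-2, 2, 4, 2)ᵀ
v_3 = (2, -1, 0, 0)ᵀ

Let N = A − (2)·I. We want v_3 with N^3 v_3 = 0 but N^2 v_3 ≠ 0; then v_{j-1} := N · v_j for j = 3, …, 2.

Pick v_3 = (2, -1, 0, 0)ᵀ.
Then v_2 = N · v_3 = (-2, 2, 4, 2)ᵀ.
Then v_1 = N · v_2 = (0, 2, -4, 0)ᵀ.

Sanity check: (A − (2)·I) v_1 = (0, 0, 0, 0)ᵀ = 0. ✓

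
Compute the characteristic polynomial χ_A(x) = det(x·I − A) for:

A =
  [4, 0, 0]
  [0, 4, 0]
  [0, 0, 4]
x^3 - 12*x^2 + 48*x - 64

Expanding det(x·I − A) (e.g. by cofactor expansion or by noting that A is similar to its Jordan form J, which has the same characteristic polynomial as A) gives
  χ_A(x) = x^3 - 12*x^2 + 48*x - 64
which factors as (x - 4)^3. The eigenvalues (with algebraic multiplicities) are λ = 4 with multiplicity 3.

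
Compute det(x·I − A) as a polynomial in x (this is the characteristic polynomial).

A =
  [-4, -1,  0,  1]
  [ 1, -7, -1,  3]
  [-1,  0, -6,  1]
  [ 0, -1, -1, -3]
x^4 + 20*x^3 + 150*x^2 + 500*x + 625

Expanding det(x·I − A) (e.g. by cofactor expansion or by noting that A is similar to its Jordan form J, which has the same characteristic polynomial as A) gives
  χ_A(x) = x^4 + 20*x^3 + 150*x^2 + 500*x + 625
which factors as (x + 5)^4. The eigenvalues (with algebraic multiplicities) are λ = -5 with multiplicity 4.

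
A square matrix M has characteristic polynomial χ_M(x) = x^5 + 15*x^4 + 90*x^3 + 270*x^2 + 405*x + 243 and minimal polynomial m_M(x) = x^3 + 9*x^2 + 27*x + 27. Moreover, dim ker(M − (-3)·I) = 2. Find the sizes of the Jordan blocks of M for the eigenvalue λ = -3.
Block sizes for λ = -3: [3, 2]

Step 1 — from the characteristic polynomial, algebraic multiplicity of λ = -3 is 5. From dim ker(M − (-3)·I) = 2, there are exactly 2 Jordan blocks for λ = -3.
Step 2 — from the minimal polynomial, the factor (x + 3)^3 tells us the largest block for λ = -3 has size 3.
Step 3 — with total size 5, 2 blocks, and largest block 3, the block sizes (in nonincreasing order) are [3, 2].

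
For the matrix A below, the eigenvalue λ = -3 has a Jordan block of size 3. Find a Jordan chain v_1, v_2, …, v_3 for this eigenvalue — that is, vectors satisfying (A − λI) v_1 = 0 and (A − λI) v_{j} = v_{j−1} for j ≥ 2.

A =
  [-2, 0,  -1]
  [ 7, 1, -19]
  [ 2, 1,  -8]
A Jordan chain for λ = -3 of length 3:
v_1 = (-1, -3, -1)ᵀ
v_2 = (1, 7, 2)ᵀ
v_3 = (1, 0, 0)ᵀ

Let N = A − (-3)·I. We want v_3 with N^3 v_3 = 0 but N^2 v_3 ≠ 0; then v_{j-1} := N · v_j for j = 3, …, 2.

Pick v_3 = (1, 0, 0)ᵀ.
Then v_2 = N · v_3 = (1, 7, 2)ᵀ.
Then v_1 = N · v_2 = (-1, -3, -1)ᵀ.

Sanity check: (A − (-3)·I) v_1 = (0, 0, 0)ᵀ = 0. ✓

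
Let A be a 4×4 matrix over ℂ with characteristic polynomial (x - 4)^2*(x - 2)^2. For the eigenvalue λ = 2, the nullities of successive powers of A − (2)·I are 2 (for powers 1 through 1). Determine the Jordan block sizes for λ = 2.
Block sizes for λ = 2: [1, 1]

From the dimensions of kernels of powers, the number of Jordan blocks of size at least j is d_j − d_{j−1} where d_j = dim ker(N^j) (with d_0 = 0). Computing the differences gives [2].
The number of blocks of size exactly k is (#blocks of size ≥ k) − (#blocks of size ≥ k + 1), so the partition is: 2 block(s) of size 1.
In nonincreasing order the block sizes are [1, 1].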